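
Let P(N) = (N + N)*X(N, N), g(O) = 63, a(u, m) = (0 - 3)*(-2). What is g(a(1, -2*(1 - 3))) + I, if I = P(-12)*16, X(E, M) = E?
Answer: 4671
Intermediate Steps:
a(u, m) = 6 (a(u, m) = -3*(-2) = 6)
P(N) = 2*N² (P(N) = (N + N)*N = (2*N)*N = 2*N²)
I = 4608 (I = (2*(-12)²)*16 = (2*144)*16 = 288*16 = 4608)
g(a(1, -2*(1 - 3))) + I = 63 + 4608 = 4671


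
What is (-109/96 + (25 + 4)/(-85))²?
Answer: 145178401/66585600 ≈ 2.1803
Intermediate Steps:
(-109/96 + (25 + 4)/(-85))² = (-109*1/96 + 29*(-1/85))² = (-109/96 - 29/85)² = (-12049/8160)² = 145178401/66585600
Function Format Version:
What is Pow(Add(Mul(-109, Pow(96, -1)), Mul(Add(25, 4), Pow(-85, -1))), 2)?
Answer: Rational(145178401, 66585600) ≈ 2.1803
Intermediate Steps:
Pow(Add(Mul(-109, Pow(96, -1)), Mul(Add(25, 4), Pow(-85, -1))), 2) = Pow(Add(Mul(-109, Rational(1, 96)), Mul(29, Rational(-1, 85))), 2) = Pow(Add(Rational(-109, 96), Rational(-29, 85)), 2) = Pow(Rational(-12049, 8160), 2) = Rational(145178401, 66585600)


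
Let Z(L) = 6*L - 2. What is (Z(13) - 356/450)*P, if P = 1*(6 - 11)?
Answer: -16922/45 ≈ -376.04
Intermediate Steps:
Z(L) = -2 + 6*L
P = -5 (P = 1*(-5) = -5)
(Z(13) - 356/450)*P = ((-2 + 6*13) - 356/450)*(-5) = ((-2 + 78) - 356*1/450)*(-5) = (76 - 178/225)*(-5) = (16922/225)*(-5) = -16922/45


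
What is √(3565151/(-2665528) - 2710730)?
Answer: I*√4814963319440791762/1332764 ≈ 1646.4*I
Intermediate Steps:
√(3565151/(-2665528) - 2710730) = √(3565151*(-1/2665528) - 2710730) = √(-3565151/2665528 - 2710730) = √(-7225530280591/2665528) = I*√4814963319440791762/1332764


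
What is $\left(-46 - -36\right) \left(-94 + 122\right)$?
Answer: $-280$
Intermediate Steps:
$\left(-46 - -36\right) \left(-94 + 122\right) = \left(-46 + 36\right) 28 = \left(-10\right) 28 = -280$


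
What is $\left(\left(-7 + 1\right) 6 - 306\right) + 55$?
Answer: $-287$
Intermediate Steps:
$\left(\left(-7 + 1\right) 6 - 306\right) + 55 = \left(\left(-6\right) 6 - 306\right) + 55 = \left(-36 - 306\right) + 55 = -342 + 55 = -287$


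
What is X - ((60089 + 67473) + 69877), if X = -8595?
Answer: -206034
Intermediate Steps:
X - ((60089 + 67473) + 69877) = -8595 - ((60089 + 67473) + 69877) = -8595 - (127562 + 69877) = -8595 - 1*197439 = -8595 - 197439 = -206034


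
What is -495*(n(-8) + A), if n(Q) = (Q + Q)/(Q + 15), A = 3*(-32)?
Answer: 340560/7 ≈ 48651.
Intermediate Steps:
A = -96
n(Q) = 2*Q/(15 + Q) (n(Q) = (2*Q)/(15 + Q) = 2*Q/(15 + Q))
-495*(n(-8) + A) = -495*(2*(-8)/(15 - 8) - 96) = -495*(2*(-8)/7 - 96) = -495*(2*(-8)*(1/7) - 96) = -495*(-16/7 - 96) = -495*(-688/7) = 340560/7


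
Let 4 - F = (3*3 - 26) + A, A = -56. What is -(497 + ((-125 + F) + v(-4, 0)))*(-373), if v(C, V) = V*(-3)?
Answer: 167477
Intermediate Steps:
v(C, V) = -3*V
F = 77 (F = 4 - ((3*3 - 26) - 56) = 4 - ((9 - 26) - 56) = 4 - (-17 - 56) = 4 - 1*(-73) = 4 + 73 = 77)
-(497 + ((-125 + F) + v(-4, 0)))*(-373) = -(497 + ((-125 + 77) - 3*0))*(-373) = -(497 + (-48 + 0))*(-373) = -(497 - 48)*(-373) = -449*(-373) = -1*(-167477) = 167477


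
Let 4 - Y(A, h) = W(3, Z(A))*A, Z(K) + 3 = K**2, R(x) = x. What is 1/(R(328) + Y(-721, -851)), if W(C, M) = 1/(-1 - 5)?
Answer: 6/1271 ≈ 0.0047207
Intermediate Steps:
Z(K) = -3 + K**2
W(C, M) = -1/6 (W(C, M) = 1/(-6) = -1/6)
Y(A, h) = 4 + A/6 (Y(A, h) = 4 - (-1)*A/6 = 4 + A/6)
1/(R(328) + Y(-721, -851)) = 1/(328 + (4 + (1/6)*(-721))) = 1/(328 + (4 - 721/6)) = 1/(328 - 697/6) = 1/(1271/6) = 6/1271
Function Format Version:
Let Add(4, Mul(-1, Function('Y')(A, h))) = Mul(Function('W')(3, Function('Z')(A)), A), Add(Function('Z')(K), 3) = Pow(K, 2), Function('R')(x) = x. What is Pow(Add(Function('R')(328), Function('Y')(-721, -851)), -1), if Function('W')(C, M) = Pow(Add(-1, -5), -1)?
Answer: Rational(6, 1271) ≈ 0.0047207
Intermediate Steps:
Function('Z')(K) = Add(-3, Pow(K, 2))
Function('W')(C, M) = Rational(-1, 6) (Function('W')(C, M) = Pow(-6, -1) = Rational(-1, 6))
Function('Y')(A, h) = Add(4, Mul(Rational(1, 6), A)) (Function('Y')(A, h) = Add(4, Mul(-1, Mul(Rational(-1, 6), A))) = Add(4, Mul(Rational(1, 6), A)))
Pow(Add(Function('R')(328), Function('Y')(-721, -851)), -1) = Pow(Add(328, Add(4, Mul(Rational(1, 6), -721))), -1) = Pow(Add(328, Add(4, Rational(-721, 6))), -1) = Pow(Add(328, Rational(-697, 6)), -1) = Pow(Rational(1271, 6), -1) = Rational(6, 1271)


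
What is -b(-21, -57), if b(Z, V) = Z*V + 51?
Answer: -1248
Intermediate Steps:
b(Z, V) = 51 + V*Z (b(Z, V) = V*Z + 51 = 51 + V*Z)
-b(-21, -57) = -(51 - 57*(-21)) = -(51 + 1197) = -1*1248 = -1248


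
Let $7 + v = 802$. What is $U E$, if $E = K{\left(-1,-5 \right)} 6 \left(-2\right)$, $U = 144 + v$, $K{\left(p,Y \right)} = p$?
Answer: $11268$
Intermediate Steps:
$v = 795$ ($v = -7 + 802 = 795$)
$U = 939$ ($U = 144 + 795 = 939$)
$E = 12$ ($E = \left(-1\right) 6 \left(-2\right) = \left(-6\right) \left(-2\right) = 12$)
$U E = 939 \cdot 12 = 11268$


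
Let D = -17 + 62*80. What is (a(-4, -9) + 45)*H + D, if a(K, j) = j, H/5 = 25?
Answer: 9443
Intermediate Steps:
H = 125 (H = 5*25 = 125)
D = 4943 (D = -17 + 4960 = 4943)
(a(-4, -9) + 45)*H + D = (-9 + 45)*125 + 4943 = 36*125 + 4943 = 4500 + 4943 = 9443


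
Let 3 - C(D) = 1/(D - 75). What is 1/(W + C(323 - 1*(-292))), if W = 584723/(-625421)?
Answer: 337727340/696806179 ≈ 0.48468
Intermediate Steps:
C(D) = 3 - 1/(-75 + D) (C(D) = 3 - 1/(D - 75) = 3 - 1/(-75 + D))
W = -584723/625421 (W = 584723*(-1/625421) = -584723/625421 ≈ -0.93493)
1/(W + C(323 - 1*(-292))) = 1/(-584723/625421 + (-226 + 3*(323 - 1*(-292)))/(-75 + (323 - 1*(-292)))) = 1/(-584723/625421 + (-226 + 3*(323 + 292))/(-75 + (323 + 292))) = 1/(-584723/625421 + (-226 + 3*615)/(-75 + 615)) = 1/(-584723/625421 + (-226 + 1845)/540) = 1/(-584723/625421 + (1/540)*1619) = 1/(-584723/625421 + 1619/540) = 1/(696806179/337727340) = 337727340/696806179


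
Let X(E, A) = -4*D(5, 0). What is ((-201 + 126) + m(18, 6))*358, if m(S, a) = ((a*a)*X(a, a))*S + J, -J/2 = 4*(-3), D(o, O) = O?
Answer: -18258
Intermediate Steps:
X(E, A) = 0 (X(E, A) = -4*0 = 0)
J = 24 (J = -8*(-3) = -2*(-12) = 24)
m(S, a) = 24 (m(S, a) = ((a*a)*0)*S + 24 = (a**2*0)*S + 24 = 0*S + 24 = 0 + 24 = 24)
((-201 + 126) + m(18, 6))*358 = ((-201 + 126) + 24)*358 = (-75 + 24)*358 = -51*358 = -18258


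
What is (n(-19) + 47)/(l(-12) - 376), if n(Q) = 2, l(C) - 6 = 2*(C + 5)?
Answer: -49/384 ≈ -0.12760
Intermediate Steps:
l(C) = 16 + 2*C (l(C) = 6 + 2*(C + 5) = 6 + 2*(5 + C) = 6 + (10 + 2*C) = 16 + 2*C)
(n(-19) + 47)/(l(-12) - 376) = (2 + 47)/((16 + 2*(-12)) - 376) = 49/((16 - 24) - 376) = 49/(-8 - 376) = 49/(-384) = 49*(-1/384) = -49/384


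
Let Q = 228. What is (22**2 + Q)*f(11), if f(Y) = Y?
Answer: 7832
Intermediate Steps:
(22**2 + Q)*f(11) = (22**2 + 228)*11 = (484 + 228)*11 = 712*11 = 7832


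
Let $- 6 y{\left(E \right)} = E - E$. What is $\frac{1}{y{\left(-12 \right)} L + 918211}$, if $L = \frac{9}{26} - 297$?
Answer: $\frac{1}{918211} \approx 1.0891 \cdot 10^{-6}$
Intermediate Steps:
$y{\left(E \right)} = 0$ ($y{\left(E \right)} = - \frac{E - E}{6} = \left(- \frac{1}{6}\right) 0 = 0$)
$L = - \frac{7713}{26}$ ($L = 9 \cdot \frac{1}{26} - 297 = \frac{9}{26} - 297 = - \frac{7713}{26} \approx -296.65$)
$\frac{1}{y{\left(-12 \right)} L + 918211} = \frac{1}{0 \left(- \frac{7713}{26}\right) + 918211} = \frac{1}{0 + 918211} = \frac{1}{918211}$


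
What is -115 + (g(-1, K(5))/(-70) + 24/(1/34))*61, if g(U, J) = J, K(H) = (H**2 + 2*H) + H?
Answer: 347383/7 ≈ 49626.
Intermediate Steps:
K(H) = H**2 + 3*H
-115 + (g(-1, K(5))/(-70) + 24/(1/34))*61 = -115 + ((5*(3 + 5))/(-70) + 24/(1/34))*61 = -115 + ((5*8)*(-1/70) + 24/(1/34))*61 = -115 + (40*(-1/70) + 24*34)*61 = -115 + (-4/7 + 816)*61 = -115 + (5708/7)*61 = -115 + 348188/7 = 347383/7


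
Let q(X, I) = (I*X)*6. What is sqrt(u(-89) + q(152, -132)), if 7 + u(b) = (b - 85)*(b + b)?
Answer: 11*I*sqrt(739) ≈ 299.03*I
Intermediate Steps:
u(b) = -7 + 2*b*(-85 + b) (u(b) = -7 + (b - 85)*(b + b) = -7 + (-85 + b)*(2*b) = -7 + 2*b*(-85 + b))
q(X, I) = 6*I*X
sqrt(u(-89) + q(152, -132)) = sqrt((-7 - 170*(-89) + 2*(-89)**2) + 6*(-132)*152) = sqrt((-7 + 15130 + 2*7921) - 120384) = sqrt((-7 + 15130 + 15842) - 120384) = sqrt(30965 - 120384) = sqrt(-89419) = 11*I*sqrt(739)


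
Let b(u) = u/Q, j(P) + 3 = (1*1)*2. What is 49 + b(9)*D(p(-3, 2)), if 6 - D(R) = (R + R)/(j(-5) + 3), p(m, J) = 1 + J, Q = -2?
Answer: 71/2 ≈ 35.500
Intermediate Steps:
j(P) = -1 (j(P) = -3 + (1*1)*2 = -3 + 1*2 = -3 + 2 = -1)
b(u) = -u/2 (b(u) = u/(-2) = u*(-1/2) = -u/2)
D(R) = 6 - R (D(R) = 6 - (R + R)/(-1 + 3) = 6 - 2*R/2 = 6 - R)
49 + b(9)*D(p(-3, 2)) = 49 + (-1/2*9)*(6 - (1 + 2)) = 49 - 9*(6 - 1*3)/2 = 49 - 9*(6 - 3)/2 = 49 - 9/2*3 = 49 - 27/2 = 71/2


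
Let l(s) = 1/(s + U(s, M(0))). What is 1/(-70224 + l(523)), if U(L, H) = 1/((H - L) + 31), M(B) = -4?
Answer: -259407/18216596672 ≈ -1.4240e-5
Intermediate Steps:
U(L, H) = 1/(31 + H - L)
l(s) = 1/(s + 1/(27 - s)) (l(s) = 1/(s + 1/(31 - 4 - s)) = 1/(s + 1/(27 - s)))
1/(-70224 + l(523)) = 1/(-70224 + (-27 + 523)/(-1 + 523*(-27 + 523))) = 1/(-70224 + 496/(-1 + 523*496)) = 1/(-70224 + 496/(-1 + 259408)) = 1/(-70224 + 496/259407) = 1/(-18216596672/259407) = -259407/18216596672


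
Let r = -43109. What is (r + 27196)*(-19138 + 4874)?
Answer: 226983032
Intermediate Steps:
(r + 27196)*(-19138 + 4874) = (-43109 + 27196)*(-19138 + 4874) = -15913*(-14264) = 226983032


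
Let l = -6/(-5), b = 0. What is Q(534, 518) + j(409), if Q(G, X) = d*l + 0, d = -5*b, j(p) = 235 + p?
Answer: 644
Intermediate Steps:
l = 6/5 (l = -6*(-⅕) = 6/5 ≈ 1.2000)
d = 0 (d = -5*0 = 0)
Q(G, X) = 0 (Q(G, X) = 0*(6/5) + 0 = 0 + 0 = 0)
Q(534, 518) + j(409) = 0 + (235 + 409) = 0 + 644 = 644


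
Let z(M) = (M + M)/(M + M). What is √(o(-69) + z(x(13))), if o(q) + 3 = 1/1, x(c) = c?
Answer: I ≈ 1.0*I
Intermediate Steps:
z(M) = 1 (z(M) = (2*M)/((2*M)) = (2*M)*(1/(2*M)) = 1)
o(q) = -2 (o(q) = -3 + 1/1 = -3 + 1 = -2)
√(o(-69) + z(x(13))) = √(-2 + 1) = √(-1) = I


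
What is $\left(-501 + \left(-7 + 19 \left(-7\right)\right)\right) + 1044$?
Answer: $403$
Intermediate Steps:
$\left(-501 + \left(-7 + 19 \left(-7\right)\right)\right) + 1044 = \left(-501 - 140\right) + 1044 = -641 + 1044 = 403$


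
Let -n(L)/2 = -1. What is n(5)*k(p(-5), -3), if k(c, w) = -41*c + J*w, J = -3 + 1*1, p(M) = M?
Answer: 422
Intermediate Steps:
J = -2 (J = -3 + 1 = -2)
n(L) = 2 (n(L) = -2*(-1) = 2)
k(c, w) = -41*c - 2*w
n(5)*k(p(-5), -3) = 2*(-41*(-5) - 2*(-3)) = 2*(205 + 6) = 2*211 = 422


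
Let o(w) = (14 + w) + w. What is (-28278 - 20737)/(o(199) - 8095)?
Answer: 49015/7683 ≈ 6.3797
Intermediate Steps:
o(w) = 14 + 2*w
(-28278 - 20737)/(o(199) - 8095) = (-28278 - 20737)/((14 + 2*199) - 8095) = -49015/((14 + 398) - 8095) = -49015/(412 - 8095) = -49015/(-7683) = -49015*(-1/7683) = 49015/7683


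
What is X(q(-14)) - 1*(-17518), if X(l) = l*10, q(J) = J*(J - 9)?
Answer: 20738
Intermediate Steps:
q(J) = J*(-9 + J)
X(l) = 10*l
X(q(-14)) - 1*(-17518) = 10*(-14*(-9 - 14)) - 1*(-17518) = 10*(-14*(-23)) + 17518 = 10*322 + 17518 = 3220 + 17518 = 20738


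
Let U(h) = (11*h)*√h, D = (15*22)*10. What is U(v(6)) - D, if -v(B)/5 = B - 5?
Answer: -3300 - 55*I*√5 ≈ -3300.0 - 122.98*I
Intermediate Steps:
v(B) = 25 - 5*B (v(B) = -5*(B - 5) = -5*(-5 + B) = 25 - 5*B)
D = 3300 (D = 330*10 = 3300)
U(h) = 11*h^(3/2)
U(v(6)) - D = 11*(25 - 5*6)^(3/2) - 1*3300 = 11*(25 - 30)^(3/2) - 3300 = 11*(-5)^(3/2) - 3300 = 11*(-5*I*√5) - 3300 = -55*I*√5 - 3300 = -3300 - 55*I*√5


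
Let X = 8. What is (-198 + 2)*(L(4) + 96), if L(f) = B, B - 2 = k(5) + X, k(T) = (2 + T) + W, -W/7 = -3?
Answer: -26264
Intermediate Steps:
W = 21 (W = -7*(-3) = 21)
k(T) = 23 + T (k(T) = (2 + T) + 21 = 23 + T)
B = 38 (B = 2 + ((23 + 5) + 8) = 2 + (28 + 8) = 2 + 36 = 38)
L(f) = 38
(-198 + 2)*(L(4) + 96) = (-198 + 2)*(38 + 96) = -196*134 = -26264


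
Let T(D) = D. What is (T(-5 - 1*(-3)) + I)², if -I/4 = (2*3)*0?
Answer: 4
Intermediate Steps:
I = 0 (I = -4*2*3*0 = -24*0 = -4*0 = 0)
(T(-5 - 1*(-3)) + I)² = ((-5 - 1*(-3)) + 0)² = ((-5 + 3) + 0)² = (-2 + 0)² = (-2)² = 4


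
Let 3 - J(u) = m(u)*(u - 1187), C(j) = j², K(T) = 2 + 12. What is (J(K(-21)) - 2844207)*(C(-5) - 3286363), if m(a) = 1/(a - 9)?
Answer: 46731223550286/5 ≈ 9.3463e+12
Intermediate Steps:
m(a) = 1/(-9 + a)
K(T) = 14
J(u) = 3 - (-1187 + u)/(-9 + u) (J(u) = 3 - (u - 1187)/(-9 + u) = 3 - (-1187 + u)/(-9 + u))
(J(K(-21)) - 2844207)*(C(-5) - 3286363) = (2*(580 + 14)/(-9 + 14) - 2844207)*((-5)² - 3286363) = (2*594/5 - 2844207)*(25 - 3286363) = (2*(⅕)*594 - 2844207)*(-3286338) = (1188/5 - 2844207)*(-3286338) = -14219847/5*(-3286338) = 46731223550286/5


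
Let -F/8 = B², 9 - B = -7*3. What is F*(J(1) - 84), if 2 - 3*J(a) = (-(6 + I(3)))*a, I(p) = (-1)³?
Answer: 588000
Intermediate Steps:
B = 30 (B = 9 - (-7)*3 = 9 - 1*(-21) = 9 + 21 = 30)
I(p) = -1
J(a) = ⅔ + 5*a/3 (J(a) = ⅔ - (-(6 - 1))*a/3 = ⅔ - (-1*5)*a/3 = ⅔ - (-5)*a/3 = ⅔ + 5*a/3)
F = -7200 (F = -8*30² = -8*900 = -7200)
F*(J(1) - 84) = -7200*((⅔ + (5/3)*1) - 84) = -7200*((⅔ + 5/3) - 84) = -7200*(7/3 - 84) = -7200*(-245/3) = 588000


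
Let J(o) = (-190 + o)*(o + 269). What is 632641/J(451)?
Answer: 632641/187920 ≈ 3.3665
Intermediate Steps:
J(o) = (-190 + o)*(269 + o)
632641/J(451) = 632641/(-51110 + 451² + 79*451) = 632641/(-51110 + 203401 + 35629) = 632641/187920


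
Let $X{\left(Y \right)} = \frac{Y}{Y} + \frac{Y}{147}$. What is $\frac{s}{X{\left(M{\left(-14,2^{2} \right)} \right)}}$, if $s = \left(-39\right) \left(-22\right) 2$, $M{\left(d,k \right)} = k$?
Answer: $\frac{252252}{151} \approx 1670.5$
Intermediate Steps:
$X{\left(Y \right)} = 1 + \frac{Y}{147}$ ($X{\left(Y \right)} = 1 + Y \frac{1}{147} = 1 + \frac{Y}{147}$)
$s = 1716$ ($s = 858 \cdot 2 = 1716$)
$\frac{s}{X{\left(M{\left(-14,2^{2} \right)} \right)}} = \frac{1716}{1 + \frac{2^{2}}{147}} = \frac{1716}{1 + \frac{1}{147} \cdot 4} = \frac{1716}{1 + \frac{4}{147}} = \frac{1716}{\frac{151}{147}} = 1716 \cdot \frac{147}{151} = \frac{252252}{151}$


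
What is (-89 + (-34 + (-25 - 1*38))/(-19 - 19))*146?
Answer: -239805/19 ≈ -12621.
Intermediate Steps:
(-89 + (-34 + (-25 - 1*38))/(-19 - 19))*146 = (-89 + (-34 + (-25 - 38))/(-38))*146 = (-89 + (-34 - 63)*(-1/38))*146 = (-89 - 97*(-1/38))*146 = (-89 + 97/38)*146 = -3285/38*146 = -239805/19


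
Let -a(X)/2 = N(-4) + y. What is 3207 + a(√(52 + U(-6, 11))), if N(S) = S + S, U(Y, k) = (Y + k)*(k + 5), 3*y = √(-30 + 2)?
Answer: 3223 - 4*I*√7/3 ≈ 3223.0 - 3.5277*I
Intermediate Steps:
y = 2*I*√7/3 (y = √(-30 + 2)/3 = √(-28)/3 = (2*I*√7)/3 = 2*I*√7/3 ≈ 1.7638*I)
U(Y, k) = (5 + k)*(Y + k) (U(Y, k) = (Y + k)*(5 + k) = (5 + k)*(Y + k))
N(S) = 2*S
a(X) = 16 - 4*I*√7/3 (a(X) = -2*(2*(-4) + 2*I*√7/3) = -2*(-8 + 2*I*√7/3) = 16 - 4*I*√7/3)
3207 + a(√(52 + U(-6, 11))) = 3207 + (16 - 4*I*√7/3) = 3223 - 4*I*√7/3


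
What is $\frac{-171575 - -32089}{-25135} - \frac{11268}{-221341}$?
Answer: $\frac{31157191906}{5563406035} \approx 5.6004$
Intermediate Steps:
$\frac{-171575 - -32089}{-25135} - \frac{11268}{-221341} = \left(-171575 + 32089\right) \left(- \frac{1}{25135}\right) - - \frac{11268}{221341} = \left(-139486\right) \left(- \frac{1}{25135}\right) + \frac{11268}{221341} = \frac{139486}{25135} + \frac{11268}{221341} = \frac{31157191906}{5563406035}$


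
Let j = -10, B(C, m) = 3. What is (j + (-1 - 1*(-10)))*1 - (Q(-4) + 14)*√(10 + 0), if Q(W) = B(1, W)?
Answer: -1 - 17*√10 ≈ -54.759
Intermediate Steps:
Q(W) = 3
(j + (-1 - 1*(-10)))*1 - (Q(-4) + 14)*√(10 + 0) = (-10 + (-1 - 1*(-10)))*1 - (3 + 14)*√(10 + 0) = (-10 + (-1 + 10))*1 - 17*√10 = (-10 + 9)*1 - 17*√10 = -1*1 - 17*√10 = -1 - 17*√10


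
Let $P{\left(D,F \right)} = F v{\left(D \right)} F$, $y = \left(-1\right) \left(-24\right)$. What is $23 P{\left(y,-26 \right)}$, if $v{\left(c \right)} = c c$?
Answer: $8955648$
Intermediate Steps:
$y = 24$
$v{\left(c \right)} = c^{2}$
$P{\left(D,F \right)} = D^{2} F^{2}$ ($P{\left(D,F \right)} = F D^{2} F = D^{2} F^{2}$)
$23 P{\left(y,-26 \right)} = 23 \cdot 24^{2} \left(-26\right)^{2} = 23 \cdot 576 \cdot 676 = 23 \cdot 389376 = 8955648$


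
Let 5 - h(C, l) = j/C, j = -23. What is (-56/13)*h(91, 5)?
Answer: -3824/169 ≈ -22.627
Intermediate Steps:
h(C, l) = 5 + 23/C (h(C, l) = 5 - (-23)/C = 5 + 23/C)
(-56/13)*h(91, 5) = (-56/13)*(5 + 23/91) = (-56*1/13)*(5 + 23*(1/91)) = -56*(5 + 23/91)/13 = -56/13*478/91 = -3824/169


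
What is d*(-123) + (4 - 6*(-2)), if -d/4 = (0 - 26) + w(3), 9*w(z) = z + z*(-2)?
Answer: -12940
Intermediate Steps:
w(z) = -z/9 (w(z) = (z + z*(-2))/9 = (z - 2*z)/9 = (-z)/9 = -z/9)
d = 316/3 (d = -4*((0 - 26) - ⅑*3) = -4*(-26 - ⅓) = -4*(-79/3) = 316/3 ≈ 105.33)
d*(-123) + (4 - 6*(-2)) = (316/3)*(-123) + (4 - 6*(-2)) = -12956 + (4 + 12) = -12956 + 16 = -12940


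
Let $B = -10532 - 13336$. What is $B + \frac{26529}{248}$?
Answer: $- \frac{5892735}{248} \approx -23761.0$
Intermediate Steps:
$B = -23868$
$B + \frac{26529}{248} = -23868 + \frac{26529}{248} = - \frac{5892735}{248}$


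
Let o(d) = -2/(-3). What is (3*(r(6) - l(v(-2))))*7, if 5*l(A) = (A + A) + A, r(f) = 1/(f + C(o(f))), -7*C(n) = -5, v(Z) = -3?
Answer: 9618/235 ≈ 40.928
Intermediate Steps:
o(d) = 2/3 (o(d) = -2*(-1/3) = 2/3)
C(n) = 5/7 (C(n) = -1/7*(-5) = 5/7)
r(f) = 1/(5/7 + f) (r(f) = 1/(f + 5/7) = 1/(5/7 + f))
l(A) = 3*A/5 (l(A) = ((A + A) + A)/5 = (2*A + A)/5 = (3*A)/5 = 3*A/5)
(3*(r(6) - l(v(-2))))*7 = (3*(7/(5 + 7*6) - 3*(-3)/5))*7 = (3*(7/(5 + 42) - 1*(-9/5)))*7 = (3*(7/47 + 9/5))*7 = (3*(458/235))*7 = (1374/235)*7 = 9618/235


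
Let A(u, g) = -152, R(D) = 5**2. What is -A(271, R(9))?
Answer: 152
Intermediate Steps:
R(D) = 25
-A(271, R(9)) = -1*(-152) = 152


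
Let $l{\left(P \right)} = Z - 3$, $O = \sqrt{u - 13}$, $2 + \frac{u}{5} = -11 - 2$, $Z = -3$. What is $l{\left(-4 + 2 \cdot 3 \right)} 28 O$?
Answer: $- 336 i \sqrt{22} \approx - 1576.0 i$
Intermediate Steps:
$u = -75$ ($u = -10 + 5 \left(-11 - 2\right) = -10 + 5 \left(-13\right) = -10 - 65 = -75$)
$O = 2 i \sqrt{22}$ ($O = \sqrt{-75 - 13} = \sqrt{-88} = 2 i \sqrt{22} \approx 9.3808 i$)
$l{\left(P \right)} = -6$ ($l{\left(P \right)} = -3 - 3 = -6$)
$l{\left(-4 + 2 \cdot 3 \right)} 28 O = \left(-6\right) 28 \cdot 2 i \sqrt{22} = - 168 \cdot 2 i \sqrt{22} = - 336 i \sqrt{22}$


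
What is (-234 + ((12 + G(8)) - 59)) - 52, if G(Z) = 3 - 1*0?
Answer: -330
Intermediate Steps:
G(Z) = 3 (G(Z) = 3 + 0 = 3)
(-234 + ((12 + G(8)) - 59)) - 52 = (-234 + ((12 + 3) - 59)) - 52 = (-234 + (15 - 59)) - 52 = (-234 - 44) - 52 = -278 - 52 = -330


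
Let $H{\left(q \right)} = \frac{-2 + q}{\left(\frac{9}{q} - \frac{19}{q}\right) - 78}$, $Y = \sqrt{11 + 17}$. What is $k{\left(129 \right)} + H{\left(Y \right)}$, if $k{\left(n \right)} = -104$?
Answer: $- \frac{4425390}{42563} - \frac{1102 \sqrt{7}}{42563} \approx -104.04$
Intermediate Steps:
$Y = 2 \sqrt{7}$ ($Y = \sqrt{28} = 2 \sqrt{7} \approx 5.2915$)
$H{\left(q \right)} = \frac{-2 + q}{-78 - \frac{10}{q}}$ ($H{\left(q \right)} = \frac{-2 + q}{- \frac{10}{q} - 78} = \frac{-2 + q}{-78 - \frac{10}{q}}$)
$k{\left(129 \right)} + H{\left(Y \right)} = -104 + \frac{2 \sqrt{7} \left(2 - 2 \sqrt{7}\right)}{2 \left(5 + 39 \cdot 2 \sqrt{7}\right)} = -104 + \frac{2 \sqrt{7} \left(2 - 2 \sqrt{7}\right)}{2 \left(5 + 78 \sqrt{7}\right)} = -104 + \frac{\sqrt{7} \left(2 - 2 \sqrt{7}\right)}{5 + 78 \sqrt{7}}$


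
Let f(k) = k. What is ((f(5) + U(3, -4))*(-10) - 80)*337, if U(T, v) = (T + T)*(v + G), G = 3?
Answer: -23590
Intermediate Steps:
U(T, v) = 2*T*(3 + v) (U(T, v) = (T + T)*(v + 3) = (2*T)*(3 + v) = 2*T*(3 + v))
((f(5) + U(3, -4))*(-10) - 80)*337 = ((5 + 2*3*(3 - 4))*(-10) - 80)*337 = ((5 + 2*3*(-1))*(-10) - 80)*337 = ((5 - 6)*(-10) - 80)*337 = (-1*(-10) - 80)*337 = (10 - 80)*337 = -70*337 = -23590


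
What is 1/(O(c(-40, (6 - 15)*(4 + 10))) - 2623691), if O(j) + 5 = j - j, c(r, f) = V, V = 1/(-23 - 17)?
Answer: -1/2623696 ≈ -3.8114e-7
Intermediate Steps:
V = -1/40 (V = 1/(-40) = -1/40 ≈ -0.025000)
c(r, f) = -1/40
O(j) = -5 (O(j) = -5 + (j - j) = -5 + 0 = -5)
1/(O(c(-40, (6 - 15)*(4 + 10))) - 2623691) = 1/(-5 - 2623691) = 1/(-2623696) = -1/2623696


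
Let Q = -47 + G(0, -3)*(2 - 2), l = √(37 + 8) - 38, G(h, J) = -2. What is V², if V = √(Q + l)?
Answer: -85 + 3*√5 ≈ -78.292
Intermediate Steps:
l = -38 + 3*√5 (l = √45 - 38 = 3*√5 - 38 = -38 + 3*√5 ≈ -31.292)
Q = -47 (Q = -47 - 2*(2 - 2) = -47 - 2*0 = -47 + 0 = -47)
V = √(-85 + 3*√5) (V = √(-47 + (-38 + 3*√5)) = √(-85 + 3*√5) ≈ 8.8483*I)
V² = (√(-85 + 3*√5))² = -85 + 3*√5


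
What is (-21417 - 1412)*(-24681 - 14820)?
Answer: 901768329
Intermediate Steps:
(-21417 - 1412)*(-24681 - 14820) = -22829*(-39501) = 901768329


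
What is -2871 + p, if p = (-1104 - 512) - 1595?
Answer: -6082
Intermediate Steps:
p = -3211 (p = -1616 - 1595 = -3211)
-2871 + p = -2871 - 3211 = -6082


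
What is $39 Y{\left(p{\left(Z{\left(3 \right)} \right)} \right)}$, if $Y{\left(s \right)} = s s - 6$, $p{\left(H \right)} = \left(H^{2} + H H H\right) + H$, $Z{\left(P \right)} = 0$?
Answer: $-234$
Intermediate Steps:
$p{\left(H \right)} = H + H^{2} + H^{3}$ ($p{\left(H \right)} = \left(H^{2} + H^{2} H\right) + H = \left(H^{2} + H^{3}\right) + H = H + H^{2} + H^{3}$)
$Y{\left(s \right)} = -6 + s^{2}$ ($Y{\left(s \right)} = s^{2} - 6 = -6 + s^{2}$)
$39 Y{\left(p{\left(Z{\left(3 \right)} \right)} \right)} = 39 \left(-6 + \left(0 \left(1 + 0 + 0^{2}\right)\right)^{2}\right) = 39 \left(-6 + \left(0 \left(1 + 0 + 0\right)\right)^{2}\right) = 39 \left(-6 + \left(0 \cdot 1\right)^{2}\right) = 39 \left(-6 + 0^{2}\right) = 39 \left(-6 + 0\right) = 39 \left(-6\right) = -234$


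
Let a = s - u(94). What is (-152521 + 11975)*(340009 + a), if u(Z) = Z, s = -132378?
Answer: -29168495202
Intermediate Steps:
a = -132472 (a = -132378 - 1*94 = -132378 - 94 = -132472)
(-152521 + 11975)*(340009 + a) = (-152521 + 11975)*(340009 - 132472) = -140546*207537 = -29168495202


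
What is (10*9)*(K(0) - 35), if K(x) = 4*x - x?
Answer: -3150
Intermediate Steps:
K(x) = 3*x
(10*9)*(K(0) - 35) = (10*9)*(3*0 - 35) = 90*(0 - 35) = 90*(-35) = -3150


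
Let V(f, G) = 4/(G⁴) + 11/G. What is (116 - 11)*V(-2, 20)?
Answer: 462021/8000 ≈ 57.753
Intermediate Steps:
V(f, G) = 4/G⁴ + 11/G
(116 - 11)*V(-2, 20) = (116 - 11)*(4/20⁴ + 11/20) = 105*(4*(1/160000) + 11*(1/20)) = 105*(1/40000 + 11/20) = 105*(22001/40000) = 462021/8000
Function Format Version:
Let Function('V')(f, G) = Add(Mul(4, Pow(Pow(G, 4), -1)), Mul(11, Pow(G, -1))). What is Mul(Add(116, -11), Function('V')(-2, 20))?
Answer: Rational(462021, 8000) ≈ 57.753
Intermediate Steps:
Function('V')(f, G) = Add(Mul(4, Pow(G, -4)), Mul(11, Pow(G, -1)))
Mul(Add(116, -11), Function('V')(-2, 20)) = Mul(Add(116, -11), Add(Mul(4, Pow(20, -4)), Mul(11, Pow(20, -1)))) = Mul(105, Add(Mul(4, Rational(1, 160000)), Mul(11, Rational(1, 20)))) = Mul(105, Add(Rational(1, 40000), Rational(11, 20))) = Mul(105, Rational(22001, 40000)) = Rational(462021, 8000)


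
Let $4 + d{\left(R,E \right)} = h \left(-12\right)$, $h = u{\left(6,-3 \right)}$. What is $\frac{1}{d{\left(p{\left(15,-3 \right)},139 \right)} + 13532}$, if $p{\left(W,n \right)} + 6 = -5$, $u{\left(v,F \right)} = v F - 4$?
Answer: $\frac{1}{13792} \approx 7.2506 \cdot 10^{-5}$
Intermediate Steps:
$u{\left(v,F \right)} = -4 + F v$ ($u{\left(v,F \right)} = F v - 4 = -4 + F v$)
$p{\left(W,n \right)} = -11$ ($p{\left(W,n \right)} = -6 - 5 = -11$)
$h = -22$ ($h = -4 - 18 = -22$)
$d{\left(R,E \right)} = 260$ ($d{\left(R,E \right)} = -4 - -264 = -4 + 264 = 260$)
$\frac{1}{d{\left(p{\left(15,-3 \right)},139 \right)} + 13532} = \frac{1}{260 + 13532} = \frac{1}{13792}$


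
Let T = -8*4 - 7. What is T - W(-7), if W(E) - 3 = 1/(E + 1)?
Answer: -251/6 ≈ -41.833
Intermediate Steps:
T = -39 (T = -32 - 7 = -39)
W(E) = 3 + 1/(1 + E) (W(E) = 3 + 1/(E + 1) = 3 + 1/(1 + E))
T - W(-7) = -39 - (4 + 3*(-7))/(1 - 7) = -39 - (4 - 21)/(-6) = -39 - (-1)*(-17)/6 = -39 - 1*17/6 = -39 - 17/6 = -251/6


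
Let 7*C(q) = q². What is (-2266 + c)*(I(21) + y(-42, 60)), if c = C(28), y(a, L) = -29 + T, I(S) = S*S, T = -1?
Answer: -885294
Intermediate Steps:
C(q) = q²/7
I(S) = S²
y(a, L) = -30 (y(a, L) = -29 - 1 = -30)
c = 112 (c = (⅐)*28² = (⅐)*784 = 112)
(-2266 + c)*(I(21) + y(-42, 60)) = (-2266 + 112)*(21² - 30) = -2154*(441 - 30) = -2154*411 = -885294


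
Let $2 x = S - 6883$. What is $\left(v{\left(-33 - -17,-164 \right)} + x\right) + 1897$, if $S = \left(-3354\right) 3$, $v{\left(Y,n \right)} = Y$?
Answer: $- \frac{13183}{2} \approx -6591.5$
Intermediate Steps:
$S = -10062$
$x = - \frac{16945}{2}$ ($x = \frac{-10062 - 6883}{2} = \frac{1}{2} \left(-16945\right) = - \frac{16945}{2} \approx -8472.5$)
$\left(v{\left(-33 - -17,-164 \right)} + x\right) + 1897 = \left(\left(-33 - -17\right) - \frac{16945}{2}\right) + 1897 = \left(\left(-33 + 17\right) - \frac{16945}{2}\right) + 1897 = \left(-16 - \frac{16945}{2}\right) + 1897 = - \frac{16977}{2} + 1897 = - \frac{13183}{2}$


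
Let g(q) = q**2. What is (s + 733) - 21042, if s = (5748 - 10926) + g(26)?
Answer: -24811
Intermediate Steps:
s = -4502 (s = (5748 - 10926) + 26**2 = -5178 + 676 = -4502)
(s + 733) - 21042 = (-4502 + 733) - 21042 = -3769 - 21042 = -24811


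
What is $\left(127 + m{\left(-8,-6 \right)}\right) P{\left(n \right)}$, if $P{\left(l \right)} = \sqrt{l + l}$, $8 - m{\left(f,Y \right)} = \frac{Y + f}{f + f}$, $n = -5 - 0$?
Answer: $\frac{1073 i \sqrt{10}}{8} \approx 424.14 i$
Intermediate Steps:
$n = -5$ ($n = -5 + 0 = -5$)
$m{\left(f,Y \right)} = 8 - \frac{Y + f}{2 f}$ ($m{\left(f,Y \right)} = 8 - \frac{Y + f}{f + f} = 8 - \frac{Y + f}{2 f}$)
$P{\left(l \right)} = \sqrt{2} \sqrt{l}$ ($P{\left(l \right)} = \sqrt{2 l} = \sqrt{2} \sqrt{l}$)
$\left(127 + m{\left(-8,-6 \right)}\right) P{\left(n \right)} = \left(127 + \frac{\left(-1\right) \left(-6\right) + 15 \left(-8\right)}{2 \left(-8\right)}\right) \sqrt{2} \sqrt{-5} = \left(127 + \frac{1}{2} \left(- \frac{1}{8}\right) \left(6 - 120\right)\right) \sqrt{2} i \sqrt{5} = \left(127 + \frac{1}{2} \left(- \frac{1}{8}\right) \left(-114\right)\right) i \sqrt{10} = \left(127 + \frac{57}{8}\right) i \sqrt{10} = \frac{1073 i \sqrt{10}}{8}$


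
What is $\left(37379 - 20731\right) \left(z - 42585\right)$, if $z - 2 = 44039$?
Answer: $24239488$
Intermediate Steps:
$z = 44041$ ($z = 2 + 44039 = 44041$)
$\left(37379 - 20731\right) \left(z - 42585\right) = \left(37379 - 20731\right) \left(44041 - 42585\right) = 16648 \cdot 1456 = 24239488$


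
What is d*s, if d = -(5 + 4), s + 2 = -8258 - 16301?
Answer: 221049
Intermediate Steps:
s = -24561 (s = -2 + (-8258 - 16301) = -2 - 24559 = -24561)
d = -9 (d = -1*9 = -9)
d*s = -9*(-24561) = 221049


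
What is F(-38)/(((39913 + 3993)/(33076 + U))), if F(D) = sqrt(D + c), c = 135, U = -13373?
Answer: 19703*sqrt(97)/43906 ≈ 4.4197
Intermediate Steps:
F(D) = sqrt(135 + D) (F(D) = sqrt(D + 135) = sqrt(135 + D))
F(-38)/(((39913 + 3993)/(33076 + U))) = sqrt(135 - 38)/(((39913 + 3993)/(33076 - 13373))) = sqrt(97)/((43906/19703)) = sqrt(97)/((43906*(1/19703))) = sqrt(97)/(43906/19703) = sqrt(97)*(19703/43906) = 19703*sqrt(97)/43906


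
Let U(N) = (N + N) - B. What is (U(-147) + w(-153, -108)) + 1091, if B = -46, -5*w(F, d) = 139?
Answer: 4076/5 ≈ 815.20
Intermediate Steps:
w(F, d) = -139/5 (w(F, d) = -⅕*139 = -139/5)
U(N) = 46 + 2*N (U(N) = (N + N) - 1*(-46) = 2*N + 46 = 46 + 2*N)
(U(-147) + w(-153, -108)) + 1091 = ((46 + 2*(-147)) - 139/5) + 1091 = ((46 - 294) - 139/5) + 1091 = (-248 - 139/5) + 1091 = -1379/5 + 1091 = 4076/5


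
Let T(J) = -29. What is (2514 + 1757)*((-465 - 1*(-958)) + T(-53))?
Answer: 1981744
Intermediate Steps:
(2514 + 1757)*((-465 - 1*(-958)) + T(-53)) = (2514 + 1757)*((-465 - 1*(-958)) - 29) = 4271*((-465 + 958) - 29) = 4271*(493 - 29) = 4271*464 = 1981744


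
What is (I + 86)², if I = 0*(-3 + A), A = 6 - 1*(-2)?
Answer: 7396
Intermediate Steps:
A = 8 (A = 6 + 2 = 8)
I = 0 (I = 0*(-3 + 8) = 0*5 = 0)
(I + 86)² = (0 + 86)² = 86² = 7396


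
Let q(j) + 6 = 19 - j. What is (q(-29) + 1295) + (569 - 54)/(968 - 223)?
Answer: 199316/149 ≈ 1337.7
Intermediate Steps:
q(j) = 13 - j (q(j) = -6 + (19 - j) = 13 - j)
(q(-29) + 1295) + (569 - 54)/(968 - 223) = ((13 - 1*(-29)) + 1295) + (569 - 54)/(968 - 223) = ((13 + 29) + 1295) + 515/745 = (42 + 1295) + 515*(1/745) = 1337 + 103/149 = 199316/149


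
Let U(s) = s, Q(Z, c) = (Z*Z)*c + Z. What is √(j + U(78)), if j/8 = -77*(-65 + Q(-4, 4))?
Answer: √3158 ≈ 56.196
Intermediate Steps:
Q(Z, c) = Z + c*Z² (Q(Z, c) = Z²*c + Z = c*Z² + Z = Z + c*Z²)
j = 3080 (j = 8*(-77*(-65 - 4*(1 - 4*4))) = 8*(-77*(-65 - 4*(1 - 16))) = 8*(-77*(-65 - 4*(-15))) = 8*(-77*(-65 + 60)) = 8*(-77*(-5)) = 8*385 = 3080)
√(j + U(78)) = √(3080 + 78) = √3158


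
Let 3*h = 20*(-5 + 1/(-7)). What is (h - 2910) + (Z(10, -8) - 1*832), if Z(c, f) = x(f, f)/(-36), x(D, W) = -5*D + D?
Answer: -237962/63 ≈ -3777.2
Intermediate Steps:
x(D, W) = -4*D
Z(c, f) = f/9 (Z(c, f) = -4*f/(-36) = -4*f*(-1/36) = f/9)
h = -240/7 (h = (20*(-5 + 1/(-7)))/3 = (20*(-5 - 1/7))/3 = (20*(-36/7))/3 = (1/3)*(-720/7) = -240/7 ≈ -34.286)
(h - 2910) + (Z(10, -8) - 1*832) = (-240/7 - 2910) + ((1/9)*(-8) - 1*832) = -20610/7 + (-8/9 - 832) = -20610/7 - 7496/9 = -237962/63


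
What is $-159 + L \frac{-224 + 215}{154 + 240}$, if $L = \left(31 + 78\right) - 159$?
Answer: $- \frac{31098}{197} \approx -157.86$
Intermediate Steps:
$L = -50$ ($L = 109 - 159 = -50$)
$-159 + L \frac{-224 + 215}{154 + 240} = -159 - 50 \frac{-224 + 215}{154 + 240} = -159 - 50 \left(- \frac{9}{394}\right) = -159 - 50 \left(\left(-9\right) \frac{1}{394}\right) = -159 - - \frac{225}{197} = -159 + \frac{225}{197} = - \frac{31098}{197}$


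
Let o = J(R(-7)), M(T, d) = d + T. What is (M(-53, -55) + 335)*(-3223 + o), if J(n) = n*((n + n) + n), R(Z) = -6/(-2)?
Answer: -725492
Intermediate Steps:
M(T, d) = T + d
R(Z) = 3 (R(Z) = -6*(-½) = 3)
J(n) = 3*n² (J(n) = n*(2*n + n) = n*(3*n) = 3*n²)
o = 27 (o = 3*3² = 3*9 = 27)
(M(-53, -55) + 335)*(-3223 + o) = ((-53 - 55) + 335)*(-3223 + 27) = (-108 + 335)*(-3196) = 227*(-3196) = -725492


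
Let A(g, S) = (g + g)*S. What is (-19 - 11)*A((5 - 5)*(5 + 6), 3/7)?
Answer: 0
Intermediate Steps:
A(g, S) = 2*S*g (A(g, S) = (2*g)*S = 2*S*g)
(-19 - 11)*A((5 - 5)*(5 + 6), 3/7) = (-19 - 11)*(2*(3/7)*((5 - 5)*(5 + 6))) = -60*3*(⅐)*0*11 = -60*3*0/7 = -30*0 = 0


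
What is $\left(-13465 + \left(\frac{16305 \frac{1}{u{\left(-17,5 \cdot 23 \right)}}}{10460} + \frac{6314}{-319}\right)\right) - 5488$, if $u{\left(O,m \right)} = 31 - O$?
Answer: $- \frac{18416631069}{970688} \approx -18973.0$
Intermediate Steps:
$\left(-13465 + \left(\frac{16305 \frac{1}{u{\left(-17,5 \cdot 23 \right)}}}{10460} + \frac{6314}{-319}\right)\right) - 5488 = \left(-13465 + \left(\frac{16305 \frac{1}{31 - -17}}{10460} + \frac{6314}{-319}\right)\right) - 5488 = \left(-13465 + \left(\frac{16305}{31 + 17} \cdot \frac{1}{10460} + 6314 \left(- \frac{1}{319}\right)\right)\right) - 5488 = \left(-13465 - \left(\frac{574}{29} - \frac{16305}{48} \cdot \frac{1}{10460}\right)\right) - 5488 = \left(-13465 - \left(\frac{574}{29} - 16305 \cdot \frac{1}{48} \cdot \frac{1}{10460}\right)\right) - 5488 = \left(-13465 + \left(\frac{5435}{16} \cdot \frac{1}{10460} - \frac{574}{29}\right)\right) - 5488 = \left(-13465 + \left(\frac{1087}{33472} - \frac{574}{29}\right)\right) - 5488 = \left(-13465 - \frac{19181405}{970688}\right) - 5488 = - \frac{13089495325}{970688} - 5488 = - \frac{18416631069}{970688}$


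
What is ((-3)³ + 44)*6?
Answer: 102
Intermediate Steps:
((-3)³ + 44)*6 = (-27 + 44)*6 = 17*6 = 102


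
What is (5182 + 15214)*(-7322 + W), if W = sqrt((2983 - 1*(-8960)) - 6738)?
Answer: -149339512 + 20396*sqrt(5205) ≈ -1.4787e+8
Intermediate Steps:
W = sqrt(5205) (W = sqrt((2983 + 8960) - 6738) = sqrt(11943 - 6738) = sqrt(5205) ≈ 72.146)
(5182 + 15214)*(-7322 + W) = (5182 + 15214)*(-7322 + sqrt(5205)) = 20396*(-7322 + sqrt(5205)) = -149339512 + 20396*sqrt(5205)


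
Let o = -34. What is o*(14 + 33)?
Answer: -1598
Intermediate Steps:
o*(14 + 33) = -34*(14 + 33) = -34*47 = -1598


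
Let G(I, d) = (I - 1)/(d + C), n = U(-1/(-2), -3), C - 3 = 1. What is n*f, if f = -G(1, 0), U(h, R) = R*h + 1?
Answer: 0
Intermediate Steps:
C = 4 (C = 3 + 1 = 4)
U(h, R) = 1 + R*h
n = -½ (n = 1 - (-3)/(-2) = 1 - (-3)*(-1)/2 = 1 - 3*½ = 1 - 3/2 = -½ ≈ -0.50000)
G(I, d) = (-1 + I)/(4 + d) (G(I, d) = (I - 1)/(d + 4) = (-1 + I)/(4 + d))
f = 0 (f = -(-1 + 1)/(4 + 0) = -0/4 = -1*0 = 0)
n*f = -½*0 = 0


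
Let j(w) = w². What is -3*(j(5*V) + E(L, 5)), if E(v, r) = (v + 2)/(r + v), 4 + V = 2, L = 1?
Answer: -603/2 ≈ -301.50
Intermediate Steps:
V = -2 (V = -4 + 2 = -2)
E(v, r) = (2 + v)/(r + v)
-3*(j(5*V) + E(L, 5)) = -3*((5*(-2))² + (2 + 1)/(5 + 1)) = -3*((-10)² + 3/6) = -3*(100 + (⅙)*3) = -3*(100 + ½) = -3*201/2 = -603/2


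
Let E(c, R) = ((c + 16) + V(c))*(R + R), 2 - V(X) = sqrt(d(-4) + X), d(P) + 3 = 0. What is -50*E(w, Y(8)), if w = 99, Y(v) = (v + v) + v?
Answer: -280800 + 9600*sqrt(6) ≈ -2.5729e+5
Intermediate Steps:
Y(v) = 3*v (Y(v) = 2*v + v = 3*v)
d(P) = -3 (d(P) = -3 + 0 = -3)
V(X) = 2 - sqrt(-3 + X)
E(c, R) = 2*R*(18 + c - sqrt(-3 + c)) (E(c, R) = ((c + 16) + (2 - sqrt(-3 + c)))*(R + R) = ((16 + c) + (2 - sqrt(-3 + c)))*(2*R) = (18 + c - sqrt(-3 + c))*(2*R) = 2*R*(18 + c - sqrt(-3 + c)))
-50*E(w, Y(8)) = -100*3*8*(18 + 99 - sqrt(-3 + 99)) = -100*24*(18 + 99 - sqrt(96)) = -100*24*(18 + 99 - 4*sqrt(6)) = -100*24*(117 - 4*sqrt(6)) = -50*(5616 - 192*sqrt(6)) = -280800 + 9600*sqrt(6)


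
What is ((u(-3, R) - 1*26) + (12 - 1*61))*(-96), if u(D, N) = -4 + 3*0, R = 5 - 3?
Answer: 7584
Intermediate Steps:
R = 2
u(D, N) = -4 (u(D, N) = -4 + 0 = -4)
((u(-3, R) - 1*26) + (12 - 1*61))*(-96) = ((-4 - 1*26) + (12 - 1*61))*(-96) = ((-4 - 26) + (12 - 61))*(-96) = (-30 - 49)*(-96) = -79*(-96) = 7584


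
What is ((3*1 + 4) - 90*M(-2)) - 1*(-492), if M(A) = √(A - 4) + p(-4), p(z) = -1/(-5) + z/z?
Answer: 391 - 90*I*√6 ≈ 391.0 - 220.45*I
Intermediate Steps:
p(z) = 6/5 (p(z) = -1*(-⅕) + 1 = ⅕ + 1 = 6/5)
M(A) = 6/5 + √(-4 + A) (M(A) = √(A - 4) + 6/5 = √(-4 + A) + 6/5 = 6/5 + √(-4 + A))
((3*1 + 4) - 90*M(-2)) - 1*(-492) = ((3*1 + 4) - 90*(6/5 + √(-4 - 2))) - 1*(-492) = ((3 + 4) - 90*(6/5 + √(-6))) + 492 = (7 - 90*(6/5 + I*√6)) + 492 = (7 + (-108 - 90*I*√6)) + 492 = (-101 - 90*I*√6) + 492 = 391 - 90*I*√6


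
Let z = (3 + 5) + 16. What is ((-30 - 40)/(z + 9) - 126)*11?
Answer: -4228/3 ≈ -1409.3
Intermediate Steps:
z = 24 (z = 8 + 16 = 24)
((-30 - 40)/(z + 9) - 126)*11 = ((-30 - 40)/(24 + 9) - 126)*11 = (-70/33 - 126)*11 = -4228/33*11 = -4228/3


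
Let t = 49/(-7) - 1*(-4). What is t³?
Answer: -27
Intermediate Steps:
t = -3 (t = 49*(-⅐) + 4 = -7 + 4 = -3)
t³ = (-3)³ = -27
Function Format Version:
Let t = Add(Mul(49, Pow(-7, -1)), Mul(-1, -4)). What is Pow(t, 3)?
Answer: -27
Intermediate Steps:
t = -3 (t = Add(Mul(49, Rational(-1, 7)), 4) = Add(-7, 4) = -3)
Pow(t, 3) = Pow(-3, 3) = -27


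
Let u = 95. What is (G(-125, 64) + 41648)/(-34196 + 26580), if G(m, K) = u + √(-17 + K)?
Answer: -41743/7616 - √47/7616 ≈ -5.4819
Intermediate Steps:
G(m, K) = 95 + √(-17 + K)
(G(-125, 64) + 41648)/(-34196 + 26580) = ((95 + √(-17 + 64)) + 41648)/(-34196 + 26580) = ((95 + √47) + 41648)/(-7616) = (41743 + √47)*(-1/7616) = -41743/7616 - √47/7616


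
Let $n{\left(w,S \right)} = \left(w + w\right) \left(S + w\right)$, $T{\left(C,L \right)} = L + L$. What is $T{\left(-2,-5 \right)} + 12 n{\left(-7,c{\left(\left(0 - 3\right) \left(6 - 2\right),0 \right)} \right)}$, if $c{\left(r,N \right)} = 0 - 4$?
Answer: $1838$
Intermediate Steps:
$T{\left(C,L \right)} = 2 L$
$c{\left(r,N \right)} = -4$ ($c{\left(r,N \right)} = 0 - 4 = -4$)
$n{\left(w,S \right)} = 2 w \left(S + w\right)$
$T{\left(-2,-5 \right)} + 12 n{\left(-7,c{\left(\left(0 - 3\right) \left(6 - 2\right),0 \right)} \right)} = 2 \left(-5\right) + 12 \cdot 2 \left(-7\right) \left(-4 - 7\right) = -10 + 12 \cdot 2 \left(-7\right) \left(-11\right) = -10 + 12 \cdot 154 = -10 + 1848 = 1838$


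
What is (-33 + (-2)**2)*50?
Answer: -1450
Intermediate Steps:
(-33 + (-2)**2)*50 = (-33 + 4)*50 = -29*50 = -1450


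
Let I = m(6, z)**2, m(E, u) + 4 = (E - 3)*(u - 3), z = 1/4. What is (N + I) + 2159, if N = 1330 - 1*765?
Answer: 45985/16 ≈ 2874.1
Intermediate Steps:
z = 1/4 ≈ 0.25000
m(E, u) = -4 + (-3 + E)*(-3 + u) (m(E, u) = -4 + (E - 3)*(u - 3) = -4 + (-3 + E)*(-3 + u))
N = 565 (N = 1330 - 765 = 565)
I = 2401/16 (I = (5 - 3*6 - 3*1/4 + 6*(1/4))**2 = (5 - 18 - 3/4 + 3/2)**2 = (-49/4)**2 = 2401/16 ≈ 150.06)
(N + I) + 2159 = (565 + 2401/16) + 2159 = 11441/16 + 2159 = 45985/16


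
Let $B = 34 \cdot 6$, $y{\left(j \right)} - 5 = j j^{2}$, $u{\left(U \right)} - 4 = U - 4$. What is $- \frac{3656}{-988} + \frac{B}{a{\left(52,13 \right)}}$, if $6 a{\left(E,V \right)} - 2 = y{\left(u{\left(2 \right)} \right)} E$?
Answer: $\frac{153670}{27911} \approx 5.5057$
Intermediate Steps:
$u{\left(U \right)} = U$ ($u{\left(U \right)} = 4 + \left(U - 4\right) = 4 + \left(-4 + U\right) = U$)
$y{\left(j \right)} = 5 + j^{3}$ ($y{\left(j \right)} = 5 + j j^{2} = 5 + j^{3}$)
$a{\left(E,V \right)} = \frac{1}{3} + \frac{13 E}{6}$ ($a{\left(E,V \right)} = \frac{1}{3} + \frac{\left(5 + 2^{3}\right) E}{6} = \frac{1}{3} + \frac{\left(5 + 8\right) E}{6} = \frac{1}{3} + \frac{13 E}{6}$)
$B = 204$
$- \frac{3656}{-988} + \frac{B}{a{\left(52,13 \right)}} = - \frac{3656}{-988} + \frac{204}{\frac{1}{3} + \frac{13}{6} \cdot 52} = \left(-3656\right) \left(- \frac{1}{988}\right) + \frac{204}{\frac{1}{3} + \frac{338}{3}} = \frac{914}{247} + \frac{204}{113} = \frac{153670}{27911}$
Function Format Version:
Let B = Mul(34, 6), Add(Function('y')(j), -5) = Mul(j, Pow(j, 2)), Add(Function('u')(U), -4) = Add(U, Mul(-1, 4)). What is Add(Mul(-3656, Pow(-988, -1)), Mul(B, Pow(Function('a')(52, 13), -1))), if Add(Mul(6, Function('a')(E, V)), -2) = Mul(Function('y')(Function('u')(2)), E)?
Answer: Rational(153670, 27911) ≈ 5.5057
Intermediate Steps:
Function('u')(U) = U (Function('u')(U) = Add(4, Add(U, Mul(-1, 4))) = Add(4, Add(U, -4)) = Add(4, Add(-4, U)) = U)
Function('y')(j) = Add(5, Pow(j, 3)) (Function('y')(j) = Add(5, Mul(j, Pow(j, 2))) = Add(5, Pow(j, 3)))
Function('a')(E, V) = Add(Rational(1, 3), Mul(Rational(13, 6), E)) (Function('a')(E, V) = Add(Rational(1, 3), Mul(Rational(1, 6), Mul(Add(5, Pow(2, 3)), E))) = Add(Rational(1, 3), Mul(Rational(1, 6), Mul(Add(5, 8), E))) = Add(Rational(1, 3), Mul(Rational(1, 6), Mul(13, E))) = Add(Rational(1, 3), Mul(Rational(13, 6), E)))
B = 204
Add(Mul(-3656, Pow(-988, -1)), Mul(B, Pow(Function('a')(52, 13), -1))) = Add(Mul(-3656, Pow(-988, -1)), Mul(204, Pow(Add(Rational(1, 3), Mul(Rational(13, 6), 52)), -1))) = Add(Mul(-3656, Rational(-1, 988)), Mul(204, Pow(Add(Rational(1, 3), Rational(338, 3)), -1))) = Add(Rational(914, 247), Mul(204, Pow(113, -1))) = Add(Rational(914, 247), Mul(204, Rational(1, 113))) = Add(Rational(914, 247), Rational(204, 113)) = Rational(153670, 27911)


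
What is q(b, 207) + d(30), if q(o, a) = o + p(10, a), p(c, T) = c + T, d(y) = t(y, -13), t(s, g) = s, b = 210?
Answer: 457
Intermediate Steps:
d(y) = y
p(c, T) = T + c
q(o, a) = 10 + a + o (q(o, a) = o + (a + 10) = o + (10 + a) = 10 + a + o)
q(b, 207) + d(30) = (10 + 207 + 210) + 30 = 427 + 30 = 457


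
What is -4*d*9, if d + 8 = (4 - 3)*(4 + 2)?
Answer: 72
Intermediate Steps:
d = -2 (d = -8 + (4 - 3)*(4 + 2) = -8 + 1*6 = -8 + 6 = -2)
-4*d*9 = -4*(-2)*9 = 8*9 = 72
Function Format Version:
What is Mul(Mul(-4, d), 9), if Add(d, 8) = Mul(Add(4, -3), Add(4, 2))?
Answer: 72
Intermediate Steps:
d = -2 (d = Add(-8, Mul(Add(4, -3), Add(4, 2))) = Add(-8, Mul(1, 6)) = Add(-8, 6) = -2)
Mul(Mul(-4, d), 9) = Mul(Mul(-4, -2), 9) = Mul(8, 9) = 72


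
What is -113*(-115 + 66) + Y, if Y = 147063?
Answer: 152600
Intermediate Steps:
-113*(-115 + 66) + Y = -113*(-115 + 66) + 147063 = -113*(-49) + 147063 = 5537 + 147063 = 152600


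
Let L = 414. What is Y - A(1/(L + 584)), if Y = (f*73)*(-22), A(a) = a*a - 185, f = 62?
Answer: -98989849549/996004 ≈ -99387.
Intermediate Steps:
A(a) = -185 + a² (A(a) = a² - 185 = -185 + a²)
Y = -99572 (Y = (62*73)*(-22) = 4526*(-22) = -99572)
Y - A(1/(L + 584)) = -99572 - (-185 + (1/(414 + 584))²) = -99572 - (-185 + (1/998)²) = -99572 - (-185 + 1/996004) = -99572 - 1*(-184260739/996004) = -99572 + 184260739/996004 = -98989849549/996004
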